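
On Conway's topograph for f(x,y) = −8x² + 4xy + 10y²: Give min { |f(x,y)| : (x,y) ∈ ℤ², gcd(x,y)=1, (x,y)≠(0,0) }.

river: ρ → (10,16,-2)
river: ρ → (-2,16,10)
river: ρ → (10,4,-8)
river: ρ → (-8,12,6)
river: ρ → (6,12,-8)
river: ρ → (-8,4,10)
closes: descent 0, river 6
min |a| on river = 2

2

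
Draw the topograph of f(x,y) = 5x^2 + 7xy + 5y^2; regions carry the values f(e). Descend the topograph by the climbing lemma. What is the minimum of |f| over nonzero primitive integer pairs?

translate: b→-3 (≡7 mod 10), so (5,7,5)→(5,-3,3)
flip: (5,-3,3)→(3,3,5)
reduced (well bottom): (3,3,5) with a≤c, −a<b≤a
well minimum = a = 3

3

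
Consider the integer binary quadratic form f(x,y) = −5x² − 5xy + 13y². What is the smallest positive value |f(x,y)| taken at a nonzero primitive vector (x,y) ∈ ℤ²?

descent: ρ → (13,5,-5)
descent: ρ → (-5,15,3)  [lands on river]
river: ρ → (3,15,-5)
closes: descent 2, river 2
min |a| on river = 3

3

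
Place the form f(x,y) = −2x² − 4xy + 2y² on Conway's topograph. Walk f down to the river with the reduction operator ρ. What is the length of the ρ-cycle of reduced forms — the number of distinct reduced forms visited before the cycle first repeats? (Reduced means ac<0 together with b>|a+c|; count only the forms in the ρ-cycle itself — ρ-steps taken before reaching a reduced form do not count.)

D = 32, ⌊√D⌋ = 5
descent: ρ → (2,4,-2)  [lands on river]
river: ρ → (-2,4,2)
ρ-cycle length = 2 (tail of 1 descent step not counted)

2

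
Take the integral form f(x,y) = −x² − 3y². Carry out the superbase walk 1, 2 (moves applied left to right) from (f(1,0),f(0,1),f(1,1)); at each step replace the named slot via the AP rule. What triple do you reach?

start (-1,-3,-4) = (f(1,0),f(0,1),f(1,1))
replace slot 1: 2·((-3)+(-4)) − (-1) = -13 → (-13,-3,-4)
replace slot 2: 2·((-13)+(-4)) − (-3) = -31 → (-13,-31,-4)

-13,-31,-4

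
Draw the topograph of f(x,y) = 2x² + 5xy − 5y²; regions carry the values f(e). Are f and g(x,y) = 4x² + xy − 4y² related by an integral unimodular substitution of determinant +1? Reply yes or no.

D₁ = 65, D₂ = 65
river cycle of f (length 6): (-5, 5, 2), (2, 7, -2), (-2, 5, 5), (5, 5, -2), (-2, 7, 2), (2, 5, -5)
river cycle of g (length 6): (-4, 7, 1), (1, 7, -4), (-4, 1, 4), (4, 7, -1), (-1, 7, 4), (4, 1, -4)
cycles differ ⇒ inequivalent

no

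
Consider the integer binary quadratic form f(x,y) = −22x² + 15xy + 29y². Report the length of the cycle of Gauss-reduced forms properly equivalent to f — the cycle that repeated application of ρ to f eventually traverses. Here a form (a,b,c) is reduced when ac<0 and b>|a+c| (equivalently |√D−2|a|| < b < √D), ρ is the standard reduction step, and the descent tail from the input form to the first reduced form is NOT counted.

D = 2777, ⌊√D⌋ = 52
river: ρ → (29,43,-8)
river: ρ → (-8,37,44)
river: ρ → (44,51,-1)
river: ρ → (-1,51,44)
river: ρ → (44,37,-8)
river: ρ → (-8,43,29)
river: ρ → (29,15,-22)
river: ρ → (-22,29,22)
river: ρ → (22,15,-29)
river: ρ → (-29,43,8)
river: ρ → (8,37,-44)
river: ρ → (-44,51,1)
river: ρ → (1,51,-44)
river: ρ → (-44,37,8)
river: ρ → (8,43,-29)
river: ρ → (-29,15,22)
river: ρ → (22,29,-22)
river: ρ → (-22,15,29)
ρ-cycle length = 18 (tail of 0 descent steps not counted)

18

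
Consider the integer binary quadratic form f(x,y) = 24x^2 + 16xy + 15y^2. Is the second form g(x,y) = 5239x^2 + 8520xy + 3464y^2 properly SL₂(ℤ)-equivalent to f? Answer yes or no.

D₁ = -1184, D₂ = -1184
f: flip: (24,16,15)→(15,-16,24)
f: translate: b→14 (≡-16 mod 30), so (15,-16,24)→(15,14,23)
f: reduced (well bottom): (15,14,23) with a≤c, −a<b≤a
g: translate: b→-1958 (≡8520 mod 10478), so (5239,8520,3464)→(5239,-1958,183)
g: flip: (5239,-1958,183)→(183,1958,5239)
g: translate: b→128 (≡1958 mod 366), so (183,1958,5239)→(183,128,24)
g: flip: (183,128,24)→(24,-128,183)
g: translate: b→16 (≡-128 mod 48), so (24,-128,183)→(24,16,15)
g: flip: (24,16,15)→(15,-16,24)
g: translate: b→14 (≡-16 mod 30), so (15,-16,24)→(15,14,23)
g: reduced (well bottom): (15,14,23) with a≤c, −a<b≤a
reduced forms (15, 14, 23) vs (15, 14, 23) ⇒ equivalent

yes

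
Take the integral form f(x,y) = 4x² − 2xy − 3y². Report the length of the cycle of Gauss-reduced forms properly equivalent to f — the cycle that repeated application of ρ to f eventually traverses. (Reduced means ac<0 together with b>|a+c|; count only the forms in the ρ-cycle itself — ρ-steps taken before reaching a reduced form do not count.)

D = 52, ⌊√D⌋ = 7
descent: ρ → (-3,2,4)  [lands on river]
river: ρ → (4,6,-1)
river: ρ → (-1,6,4)
river: ρ → (4,2,-3)
river: ρ → (-3,4,3)
river: ρ → (3,2,-4)
river: ρ → (-4,6,1)
river: ρ → (1,6,-4)
river: ρ → (-4,2,3)
river: ρ → (3,4,-3)
ρ-cycle length = 10 (tail of 1 descent step not counted)

10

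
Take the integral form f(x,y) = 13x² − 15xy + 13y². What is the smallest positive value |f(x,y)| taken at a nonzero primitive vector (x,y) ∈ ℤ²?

translate: b→11 (≡-15 mod 26), so (13,-15,13)→(13,11,11)
flip: (13,11,11)→(11,-11,13)
translate: b→11 (≡-11 mod 22), so (11,-11,13)→(11,11,13)
reduced (well bottom): (11,11,13) with a≤c, −a<b≤a
well minimum = a = 11

11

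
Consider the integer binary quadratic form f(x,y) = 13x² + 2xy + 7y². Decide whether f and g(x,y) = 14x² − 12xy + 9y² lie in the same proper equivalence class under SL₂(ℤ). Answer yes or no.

D₁ = -360, D₂ = -360
f: flip: (13,2,7)→(7,-2,13)
f: reduced (well bottom): (7,-2,13) with a≤c, −a<b≤a
g: flip: (14,-12,9)→(9,12,14)
g: translate: b→-6 (≡12 mod 18), so (9,12,14)→(9,-6,11)
g: reduced (well bottom): (9,-6,11) with a≤c, −a<b≤a
reduced forms (7, -2, 13) vs (9, -6, 11) ⇒ inequivalent

no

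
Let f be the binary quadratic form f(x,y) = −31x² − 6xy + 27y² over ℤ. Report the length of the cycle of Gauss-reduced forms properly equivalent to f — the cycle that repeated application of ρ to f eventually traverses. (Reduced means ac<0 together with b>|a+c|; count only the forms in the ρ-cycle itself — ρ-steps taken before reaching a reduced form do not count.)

D = 3384, ⌊√D⌋ = 58
descent: ρ → (27,6,-31)  [lands on river]
river: ρ → (-31,56,2)
river: ρ → (2,56,-31)
river: ρ → (-31,6,27)
river: ρ → (27,48,-10)
river: ρ → (-10,52,17)
river: ρ → (17,50,-13)
river: ρ → (-13,54,9)
river: ρ → (9,54,-13)
river: ρ → (-13,50,17)
river: ρ → (17,52,-10)
river: ρ → (-10,48,27)
ρ-cycle length = 12 (tail of 1 descent step not counted)

12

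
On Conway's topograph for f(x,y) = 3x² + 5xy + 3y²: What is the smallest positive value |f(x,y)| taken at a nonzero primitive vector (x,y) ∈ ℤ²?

translate: b→-1 (≡5 mod 6), so (3,5,3)→(3,-1,1)
flip: (3,-1,1)→(1,1,3)
reduced (well bottom): (1,1,3) with a≤c, −a<b≤a
well minimum = a = 1

1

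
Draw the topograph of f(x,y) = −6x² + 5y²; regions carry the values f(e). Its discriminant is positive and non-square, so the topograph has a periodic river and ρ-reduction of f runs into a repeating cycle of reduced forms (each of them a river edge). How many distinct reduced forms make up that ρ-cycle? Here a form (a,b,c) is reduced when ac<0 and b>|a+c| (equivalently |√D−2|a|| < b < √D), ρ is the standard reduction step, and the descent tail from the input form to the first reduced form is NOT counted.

D = 120, ⌊√D⌋ = 10
descent: ρ → (5,10,-1)  [lands on river]
river: ρ → (-1,10,5)
ρ-cycle length = 2 (tail of 1 descent step not counted)

2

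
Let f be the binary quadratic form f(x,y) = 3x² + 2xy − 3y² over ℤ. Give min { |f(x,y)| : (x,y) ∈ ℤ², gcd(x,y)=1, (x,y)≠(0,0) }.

river: ρ → (-3,4,2)
river: ρ → (2,4,-3)
river: ρ → (-3,2,3)
river: ρ → (3,4,-2)
river: ρ → (-2,4,3)
river: ρ → (3,2,-3)
closes: descent 0, river 6
min |a| on river = 2

2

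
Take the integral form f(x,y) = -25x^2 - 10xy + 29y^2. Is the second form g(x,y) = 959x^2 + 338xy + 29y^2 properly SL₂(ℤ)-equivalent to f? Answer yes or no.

D₁ = 3000, D₂ = 3000
river cycle of f (length 16): (29, 10, -25), (-25, 40, 14), (14, 44, -19), (-19, 32, 26), (26, 20, -25), (-25, 30, 21), (21, 54, -1), (-1, 54, 21), (21, 30, -25), (-25, 20, 26), … (6 more)
river cycle of g (length 16): (29, 10, -25), (-25, 40, 14), (14, 44, -19), (-19, 32, 26), (26, 20, -25), (-25, 30, 21), (21, 54, -1), (-1, 54, 21), (21, 30, -25), (-25, 20, 26), … (6 more)
cycles coincide ⇒ equivalent

yes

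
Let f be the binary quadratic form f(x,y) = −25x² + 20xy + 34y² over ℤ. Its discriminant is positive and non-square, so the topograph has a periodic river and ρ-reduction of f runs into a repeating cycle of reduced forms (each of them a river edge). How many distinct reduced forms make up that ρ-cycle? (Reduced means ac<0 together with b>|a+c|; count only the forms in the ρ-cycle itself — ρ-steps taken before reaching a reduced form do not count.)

D = 3800, ⌊√D⌋ = 61
river: ρ → (34,48,-11)
river: ρ → (-11,40,50)
river: ρ → (50,60,-1)
river: ρ → (-1,60,50)
river: ρ → (50,40,-11)
river: ρ → (-11,48,34)
river: ρ → (34,20,-25)
river: ρ → (-25,30,29)
river: ρ → (29,28,-26)
river: ρ → (-26,24,31)
river: ρ → (31,38,-19)
river: ρ → (-19,38,31)
river: ρ → (31,24,-26)
river: ρ → (-26,28,29)
river: ρ → (29,30,-25)
river: ρ → (-25,20,34)
ρ-cycle length = 16 (tail of 0 descent steps not counted)

16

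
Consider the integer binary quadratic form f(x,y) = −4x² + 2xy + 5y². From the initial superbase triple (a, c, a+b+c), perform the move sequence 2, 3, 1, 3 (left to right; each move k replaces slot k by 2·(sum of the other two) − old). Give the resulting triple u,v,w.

start (-4,5,3) = (f(1,0),f(0,1),f(1,1))
replace slot 2: 2·((-4)+3) − 5 = -7 → (-4,-7,3)
replace slot 3: 2·((-4)+(-7)) − 3 = -25 → (-4,-7,-25)
replace slot 1: 2·((-7)+(-25)) − (-4) = -60 → (-60,-7,-25)
replace slot 3: 2·((-60)+(-7)) − (-25) = -109 → (-60,-7,-109)

-60,-7,-109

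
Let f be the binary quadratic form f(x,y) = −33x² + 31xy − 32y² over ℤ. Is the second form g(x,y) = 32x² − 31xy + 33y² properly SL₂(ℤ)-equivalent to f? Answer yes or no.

D₁ = -3263, D₂ = -3263
f is negative-definite; reduce −f:
−f: flip: (33,-31,32)→(32,31,33)
−f: reduced (well bottom): (32,31,33) with a≤c, −a<b≤a
flip sign back: reduced form of f is (-32,-31,-33)
g: reduced (well bottom): (32,-31,33) with a≤c, −a<b≤a
reduced forms (-32, -31, -33) vs (32, -31, 33) ⇒ inequivalent

no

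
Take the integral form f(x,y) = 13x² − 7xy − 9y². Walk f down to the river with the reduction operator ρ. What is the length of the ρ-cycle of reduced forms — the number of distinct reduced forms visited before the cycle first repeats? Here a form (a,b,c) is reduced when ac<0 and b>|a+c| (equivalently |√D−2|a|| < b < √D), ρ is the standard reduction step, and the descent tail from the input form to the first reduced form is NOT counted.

D = 517, ⌊√D⌋ = 22
descent: ρ → (-9,7,13)  [lands on river]
river: ρ → (13,19,-3)
river: ρ → (-3,17,19)
river: ρ → (19,21,-1)
river: ρ → (-1,21,19)
river: ρ → (19,17,-3)
river: ρ → (-3,19,13)
river: ρ → (13,7,-9)
river: ρ → (-9,11,11)
river: ρ → (11,11,-9)
ρ-cycle length = 10 (tail of 1 descent step not counted)

10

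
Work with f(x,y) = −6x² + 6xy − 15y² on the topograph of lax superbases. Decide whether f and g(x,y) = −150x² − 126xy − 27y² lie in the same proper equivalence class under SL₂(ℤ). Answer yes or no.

D₁ = -324, D₂ = -324
f is negative-definite; reduce −f:
−f: translate: b→6 (≡-6 mod 12), so (6,-6,15)→(6,6,15)
−f: reduced (well bottom): (6,6,15) with a≤c, −a<b≤a
flip sign back: reduced form of f is (-6,-6,-15)
g is negative-definite; reduce −g:
−g: flip: (150,126,27)→(27,-126,150)
−g: translate: b→-18 (≡-126 mod 54), so (27,-126,150)→(27,-18,6)
−g: flip: (27,-18,6)→(6,18,27)
−g: translate: b→6 (≡18 mod 12), so (6,18,27)→(6,6,15)
−g: reduced (well bottom): (6,6,15) with a≤c, −a<b≤a
flip sign back: reduced form of g is (-6,-6,-15)
reduced forms (-6, -6, -15) vs (-6, -6, -15) ⇒ equivalent

yes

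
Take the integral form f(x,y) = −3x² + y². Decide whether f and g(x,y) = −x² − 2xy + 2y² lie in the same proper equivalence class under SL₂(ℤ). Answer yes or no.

D₁ = 12, D₂ = 12
river cycle of f (length 2): (1, 2, -2), (-2, 2, 1)
river cycle of g (length 2): (2, 2, -1), (-1, 2, 2)
cycles differ ⇒ inequivalent

no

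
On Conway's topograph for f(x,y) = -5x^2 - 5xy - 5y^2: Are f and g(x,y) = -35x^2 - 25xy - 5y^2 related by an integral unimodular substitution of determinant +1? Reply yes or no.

D₁ = -75, D₂ = -75
f is negative-definite; reduce −f:
−f: reduced (well bottom): (5,5,5) with a≤c, −a<b≤a
flip sign back: reduced form of f is (-5,-5,-5)
g is negative-definite; reduce −g:
−g: flip: (35,25,5)→(5,-25,35)
−g: translate: b→5 (≡-25 mod 10), so (5,-25,35)→(5,5,5)
−g: reduced (well bottom): (5,5,5) with a≤c, −a<b≤a
flip sign back: reduced form of g is (-5,-5,-5)
reduced forms (-5, -5, -5) vs (-5, -5, -5) ⇒ equivalent

yes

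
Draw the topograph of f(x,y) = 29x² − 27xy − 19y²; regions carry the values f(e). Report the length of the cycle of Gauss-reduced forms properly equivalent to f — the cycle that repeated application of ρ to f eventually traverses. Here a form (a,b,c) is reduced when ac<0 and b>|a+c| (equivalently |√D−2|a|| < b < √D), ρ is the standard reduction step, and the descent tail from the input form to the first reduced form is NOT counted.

D = 2933, ⌊√D⌋ = 54
descent: ρ → (-19,27,29)  [lands on river]
river: ρ → (29,31,-17)
river: ρ → (-17,37,23)
river: ρ → (23,9,-31)
river: ρ → (-31,53,1)
river: ρ → (1,53,-31)
river: ρ → (-31,9,23)
river: ρ → (23,37,-17)
river: ρ → (-17,31,29)
river: ρ → (29,27,-19)
river: ρ → (-19,49,7)
river: ρ → (7,49,-19)
ρ-cycle length = 12 (tail of 1 descent step not counted)

12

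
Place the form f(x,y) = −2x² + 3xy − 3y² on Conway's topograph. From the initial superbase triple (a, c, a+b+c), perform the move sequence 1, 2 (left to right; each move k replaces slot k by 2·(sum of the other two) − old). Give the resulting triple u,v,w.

start (-2,-3,-2) = (f(1,0),f(0,1),f(1,1))
replace slot 1: 2·((-3)+(-2)) − (-2) = -8 → (-8,-3,-2)
replace slot 2: 2·((-8)+(-2)) − (-3) = -17 → (-8,-17,-2)

-8,-17,-2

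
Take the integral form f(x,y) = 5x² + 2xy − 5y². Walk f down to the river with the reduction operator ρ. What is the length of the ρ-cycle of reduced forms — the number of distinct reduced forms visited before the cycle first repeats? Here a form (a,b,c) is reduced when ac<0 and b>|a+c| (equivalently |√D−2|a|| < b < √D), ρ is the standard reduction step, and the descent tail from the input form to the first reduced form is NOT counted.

D = 104, ⌊√D⌋ = 10
river: ρ → (-5,8,2)
river: ρ → (2,8,-5)
river: ρ → (-5,2,5)
river: ρ → (5,8,-2)
river: ρ → (-2,8,5)
river: ρ → (5,2,-5)
ρ-cycle length = 6 (tail of 0 descent steps not counted)

6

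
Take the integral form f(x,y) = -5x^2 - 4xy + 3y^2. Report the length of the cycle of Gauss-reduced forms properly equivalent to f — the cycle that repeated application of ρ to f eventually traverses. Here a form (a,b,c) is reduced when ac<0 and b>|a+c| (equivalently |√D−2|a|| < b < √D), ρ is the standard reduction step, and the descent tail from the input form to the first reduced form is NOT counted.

D = 76, ⌊√D⌋ = 8
descent: ρ → (3,4,-5)  [lands on river]
river: ρ → (-5,6,2)
river: ρ → (2,6,-5)
river: ρ → (-5,4,3)
river: ρ → (3,8,-1)
river: ρ → (-1,8,3)
ρ-cycle length = 6 (tail of 1 descent step not counted)

6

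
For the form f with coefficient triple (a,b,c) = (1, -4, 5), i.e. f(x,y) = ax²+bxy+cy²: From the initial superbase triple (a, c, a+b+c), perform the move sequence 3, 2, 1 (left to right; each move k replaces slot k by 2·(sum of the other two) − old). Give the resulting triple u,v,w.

start (1,5,2) = (f(1,0),f(0,1),f(1,1))
replace slot 3: 2·(1+5) − 2 = 10 → (1,5,10)
replace slot 2: 2·(1+10) − 5 = 17 → (1,17,10)
replace slot 1: 2·(17+10) − 1 = 53 → (53,17,10)

53,17,10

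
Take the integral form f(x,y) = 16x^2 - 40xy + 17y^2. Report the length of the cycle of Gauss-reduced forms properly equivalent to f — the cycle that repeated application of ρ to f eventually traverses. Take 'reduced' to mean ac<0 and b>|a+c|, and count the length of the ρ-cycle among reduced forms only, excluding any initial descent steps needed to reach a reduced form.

D = 512, ⌊√D⌋ = 22
descent: ρ → (17,6,-7)
descent: ρ → (-7,22,1)  [lands on river]
river: ρ → (1,22,-7)
river: ρ → (-7,20,4)
river: ρ → (4,20,-7)
ρ-cycle length = 4 (tail of 2 descent steps not counted)

4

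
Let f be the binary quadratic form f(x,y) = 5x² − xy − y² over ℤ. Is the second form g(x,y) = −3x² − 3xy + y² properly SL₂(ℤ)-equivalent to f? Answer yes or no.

D₁ = 21, D₂ = 21
river cycle of f (length 2): (-1, 3, 3), (3, 3, -1)
river cycle of g (length 2): (1, 3, -3), (-3, 3, 1)
cycles differ ⇒ inequivalent

no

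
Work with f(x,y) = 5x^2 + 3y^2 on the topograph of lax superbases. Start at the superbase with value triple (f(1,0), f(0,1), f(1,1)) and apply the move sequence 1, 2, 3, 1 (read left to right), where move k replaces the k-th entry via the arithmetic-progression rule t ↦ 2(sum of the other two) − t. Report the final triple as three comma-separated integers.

start (5,3,8) = (f(1,0),f(0,1),f(1,1))
replace slot 1: 2·(3+8) − 5 = 17 → (17,3,8)
replace slot 2: 2·(17+8) − 3 = 47 → (17,47,8)
replace slot 3: 2·(17+47) − 8 = 120 → (17,47,120)
replace slot 1: 2·(47+120) − 17 = 317 → (317,47,120)

317,47,120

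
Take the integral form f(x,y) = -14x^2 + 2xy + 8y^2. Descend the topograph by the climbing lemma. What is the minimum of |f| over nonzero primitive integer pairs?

descent: ρ → (8,14,-8)  [lands on river]
river: ρ → (-8,18,4)
river: ρ → (4,14,-16)
river: ρ → (-16,18,2)
river: ρ → (2,18,-16)
river: ρ → (-16,14,4)
river: ρ → (4,18,-8)
river: ρ → (-8,14,8)
river: ρ → (8,18,-4)
river: ρ → (-4,14,16)
river: ρ → (16,18,-2)
river: ρ → (-2,18,16)
river: ρ → (16,14,-4)
river: ρ → (-4,18,8)
closes: descent 1, river 14
min |a| on river = 2

2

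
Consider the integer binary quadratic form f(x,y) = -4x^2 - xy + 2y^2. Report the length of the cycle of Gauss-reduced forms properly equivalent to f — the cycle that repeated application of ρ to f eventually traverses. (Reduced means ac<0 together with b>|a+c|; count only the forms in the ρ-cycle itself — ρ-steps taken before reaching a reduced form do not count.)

D = 33, ⌊√D⌋ = 5
descent: ρ → (2,5,-1)  [lands on river]
river: ρ → (-1,5,2)
river: ρ → (2,3,-3)
river: ρ → (-3,3,2)
ρ-cycle length = 4 (tail of 1 descent step not counted)

4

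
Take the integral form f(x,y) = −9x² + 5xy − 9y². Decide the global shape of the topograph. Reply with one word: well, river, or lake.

D = b²−4ac = 5² − 4·(-9)·(-9) = -299
D < 0 ⇒ definite ⇒ every region one sign ⇒ single well

well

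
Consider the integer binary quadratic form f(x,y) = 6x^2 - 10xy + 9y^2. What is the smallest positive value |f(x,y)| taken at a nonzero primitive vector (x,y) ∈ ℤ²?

translate: b→2 (≡-10 mod 12), so (6,-10,9)→(6,2,5)
flip: (6,2,5)→(5,-2,6)
reduced (well bottom): (5,-2,6) with a≤c, −a<b≤a
well minimum = a = 5

5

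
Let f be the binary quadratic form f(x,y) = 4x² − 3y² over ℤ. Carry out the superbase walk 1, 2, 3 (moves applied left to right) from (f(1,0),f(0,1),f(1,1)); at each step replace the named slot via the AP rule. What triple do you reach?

start (4,-3,1) = (f(1,0),f(0,1),f(1,1))
replace slot 1: 2·((-3)+1) − 4 = -8 → (-8,-3,1)
replace slot 2: 2·((-8)+1) − (-3) = -11 → (-8,-11,1)
replace slot 3: 2·((-8)+(-11)) − 1 = -39 → (-8,-11,-39)

-8,-11,-39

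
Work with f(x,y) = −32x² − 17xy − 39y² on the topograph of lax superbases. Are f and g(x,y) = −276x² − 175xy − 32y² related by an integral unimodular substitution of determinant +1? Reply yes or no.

D₁ = -4703, D₂ = -4703
f is negative-definite; reduce −f:
−f: reduced (well bottom): (32,17,39) with a≤c, −a<b≤a
flip sign back: reduced form of f is (-32,-17,-39)
g is negative-definite; reduce −g:
−g: flip: (276,175,32)→(32,-175,276)
−g: translate: b→17 (≡-175 mod 64), so (32,-175,276)→(32,17,39)
−g: reduced (well bottom): (32,17,39) with a≤c, −a<b≤a
flip sign back: reduced form of g is (-32,-17,-39)
reduced forms (-32, -17, -39) vs (-32, -17, -39) ⇒ equivalent

yes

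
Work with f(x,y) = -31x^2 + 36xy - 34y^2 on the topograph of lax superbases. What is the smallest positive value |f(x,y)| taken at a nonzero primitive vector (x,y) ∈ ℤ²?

translate: b→26 (≡-36 mod 62), so (31,-36,34)→(31,26,29)
flip: (31,26,29)→(29,-26,31)
reduced (well bottom): (29,-26,31) with a≤c, −a<b≤a
well minimum |f| = |-29| = 29 (negative-definite)

29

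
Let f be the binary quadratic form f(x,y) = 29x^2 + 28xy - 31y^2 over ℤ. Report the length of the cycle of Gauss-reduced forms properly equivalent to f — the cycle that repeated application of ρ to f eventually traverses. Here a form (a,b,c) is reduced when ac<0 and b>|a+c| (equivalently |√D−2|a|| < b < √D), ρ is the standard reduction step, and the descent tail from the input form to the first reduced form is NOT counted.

D = 4380, ⌊√D⌋ = 66
river: ρ → (-31,34,26)
river: ρ → (26,18,-39)
river: ρ → (-39,60,5)
river: ρ → (5,60,-39)
river: ρ → (-39,18,26)
river: ρ → (26,34,-31)
river: ρ → (-31,28,29)
river: ρ → (29,30,-30)
river: ρ → (-30,30,29)
river: ρ → (29,28,-31)
ρ-cycle length = 10 (tail of 0 descent steps not counted)

10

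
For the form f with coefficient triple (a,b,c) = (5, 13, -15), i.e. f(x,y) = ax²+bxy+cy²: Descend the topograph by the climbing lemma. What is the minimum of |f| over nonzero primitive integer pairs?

river: ρ → (-15,17,3)
river: ρ → (3,19,-9)
river: ρ → (-9,17,5)
river: ρ → (5,13,-15)
closes: descent 0, river 4
min |a| on river = 3

3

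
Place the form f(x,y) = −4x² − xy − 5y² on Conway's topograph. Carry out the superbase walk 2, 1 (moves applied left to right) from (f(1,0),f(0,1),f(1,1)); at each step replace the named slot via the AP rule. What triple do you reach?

start (-4,-5,-10) = (f(1,0),f(0,1),f(1,1))
replace slot 2: 2·((-4)+(-10)) − (-5) = -23 → (-4,-23,-10)
replace slot 1: 2·((-23)+(-10)) − (-4) = -62 → (-62,-23,-10)

-62,-23,-10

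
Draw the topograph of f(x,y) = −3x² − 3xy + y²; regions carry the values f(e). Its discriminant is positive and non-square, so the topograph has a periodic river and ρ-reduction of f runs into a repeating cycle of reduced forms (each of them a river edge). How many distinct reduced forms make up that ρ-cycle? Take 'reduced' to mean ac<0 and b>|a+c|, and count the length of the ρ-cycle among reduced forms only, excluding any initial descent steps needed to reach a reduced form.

D = 21, ⌊√D⌋ = 4
descent: ρ → (1,3,-3)  [lands on river]
river: ρ → (-3,3,1)
ρ-cycle length = 2 (tail of 1 descent step not counted)

2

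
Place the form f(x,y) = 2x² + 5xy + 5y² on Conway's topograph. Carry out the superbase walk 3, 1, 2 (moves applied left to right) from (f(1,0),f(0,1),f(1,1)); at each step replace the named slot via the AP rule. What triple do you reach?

start (2,5,12) = (f(1,0),f(0,1),f(1,1))
replace slot 3: 2·(2+5) − 12 = 2 → (2,5,2)
replace slot 1: 2·(5+2) − 2 = 12 → (12,5,2)
replace slot 2: 2·(12+2) − 5 = 23 → (12,23,2)

12,23,2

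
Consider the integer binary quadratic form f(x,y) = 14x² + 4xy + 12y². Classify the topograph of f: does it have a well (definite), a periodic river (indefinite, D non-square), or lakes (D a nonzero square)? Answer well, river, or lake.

D = b²−4ac = 4² − 4·14·12 = -656
D < 0 ⇒ definite ⇒ every region one sign ⇒ single well

well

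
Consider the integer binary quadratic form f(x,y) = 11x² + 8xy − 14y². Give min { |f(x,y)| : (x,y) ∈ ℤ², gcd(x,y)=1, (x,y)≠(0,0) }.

river: ρ → (-14,20,5)
river: ρ → (5,20,-14)
river: ρ → (-14,8,11)
river: ρ → (11,14,-11)
river: ρ → (-11,8,14)
river: ρ → (14,20,-5)
river: ρ → (-5,20,14)
river: ρ → (14,8,-11)
river: ρ → (-11,14,11)
river: ρ → (11,8,-14)
closes: descent 0, river 10
min |a| on river = 5

5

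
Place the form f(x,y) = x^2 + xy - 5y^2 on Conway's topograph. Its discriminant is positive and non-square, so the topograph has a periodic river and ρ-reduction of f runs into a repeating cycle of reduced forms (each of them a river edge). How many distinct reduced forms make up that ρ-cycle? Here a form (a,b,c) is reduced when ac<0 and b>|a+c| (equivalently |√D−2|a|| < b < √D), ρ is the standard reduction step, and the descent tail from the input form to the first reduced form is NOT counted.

D = 21, ⌊√D⌋ = 4
descent: ρ → (-5,-1,1)
descent: ρ → (1,3,-3)  [lands on river]
river: ρ → (-3,3,1)
ρ-cycle length = 2 (tail of 2 descent steps not counted)

2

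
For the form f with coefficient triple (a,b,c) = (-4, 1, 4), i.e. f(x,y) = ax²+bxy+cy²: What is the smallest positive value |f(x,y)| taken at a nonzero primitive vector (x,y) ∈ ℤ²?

river: ρ → (4,7,-1)
river: ρ → (-1,7,4)
river: ρ → (4,1,-4)
river: ρ → (-4,7,1)
river: ρ → (1,7,-4)
river: ρ → (-4,1,4)
closes: descent 0, river 6
min |a| on river = 1

1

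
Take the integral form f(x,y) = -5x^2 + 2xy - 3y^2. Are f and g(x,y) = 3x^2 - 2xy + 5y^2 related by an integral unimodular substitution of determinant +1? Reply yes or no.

D₁ = -56, D₂ = -56
f is negative-definite; reduce −f:
−f: flip: (5,-2,3)→(3,2,5)
−f: reduced (well bottom): (3,2,5) with a≤c, −a<b≤a
flip sign back: reduced form of f is (-3,-2,-5)
g: reduced (well bottom): (3,-2,5) with a≤c, −a<b≤a
reduced forms (-3, -2, -5) vs (3, -2, 5) ⇒ inequivalent

no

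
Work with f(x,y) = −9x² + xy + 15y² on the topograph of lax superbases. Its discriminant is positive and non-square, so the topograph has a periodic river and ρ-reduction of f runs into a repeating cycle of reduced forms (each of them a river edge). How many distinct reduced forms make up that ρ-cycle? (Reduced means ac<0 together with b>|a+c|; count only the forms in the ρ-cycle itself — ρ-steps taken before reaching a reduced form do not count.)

D = 541, ⌊√D⌋ = 23
descent: ρ → (15,-1,-9)
descent: ρ → (-9,19,5)  [lands on river]
river: ρ → (5,21,-5)
river: ρ → (-5,19,9)
river: ρ → (9,17,-7)
river: ρ → (-7,11,15)
river: ρ → (15,19,-3)
river: ρ → (-3,23,1)
river: ρ → (1,23,-3)
river: ρ → (-3,19,15)
river: ρ → (15,11,-7)
river: ρ → (-7,17,9)
river: ρ → (9,19,-5)
river: ρ → (-5,21,5)
river: ρ → (5,19,-9)
river: ρ → (-9,17,7)
river: ρ → (7,11,-15)
river: ρ → (-15,19,3)
river: ρ → (3,23,-1)
river: ρ → (-1,23,3)
river: ρ → (3,19,-15)
river: ρ → (-15,11,7)
river: ρ → (7,17,-9)
ρ-cycle length = 22 (tail of 2 descent steps not counted)

22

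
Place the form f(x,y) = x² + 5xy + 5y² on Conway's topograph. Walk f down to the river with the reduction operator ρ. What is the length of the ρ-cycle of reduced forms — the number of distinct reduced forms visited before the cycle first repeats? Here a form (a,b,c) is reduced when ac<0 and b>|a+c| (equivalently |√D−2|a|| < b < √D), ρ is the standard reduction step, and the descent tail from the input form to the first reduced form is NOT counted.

D = 5, ⌊√D⌋ = 2
descent: ρ → (5,5,1)
descent: ρ → (1,1,-1)  [lands on river]
river: ρ → (-1,1,1)
ρ-cycle length = 2 (tail of 2 descent steps not counted)

2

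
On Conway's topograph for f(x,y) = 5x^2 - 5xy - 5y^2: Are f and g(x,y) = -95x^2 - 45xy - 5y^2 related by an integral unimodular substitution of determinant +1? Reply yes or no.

D₁ = 125, D₂ = 125
river cycle of f (length 2): (-5, 5, 5), (5, 5, -5)
river cycle of g (length 2): (-5, 5, 5), (5, 5, -5)
cycles coincide ⇒ equivalent

yes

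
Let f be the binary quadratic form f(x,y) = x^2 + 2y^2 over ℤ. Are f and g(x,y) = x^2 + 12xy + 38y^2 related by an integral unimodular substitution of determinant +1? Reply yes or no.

D₁ = -8, D₂ = -8
f: reduced (well bottom): (1,0,2) with a≤c, −a<b≤a
g: translate: b→0 (≡12 mod 2), so (1,12,38)→(1,0,2)
g: reduced (well bottom): (1,0,2) with a≤c, −a<b≤a
reduced forms (1, 0, 2) vs (1, 0, 2) ⇒ equivalent

yes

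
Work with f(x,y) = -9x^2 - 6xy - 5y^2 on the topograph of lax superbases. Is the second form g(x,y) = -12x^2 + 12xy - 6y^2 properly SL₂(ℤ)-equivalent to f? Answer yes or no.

D₁ = -144, D₂ = -144
f is negative-definite; reduce −f:
−f: flip: (9,6,5)→(5,-6,9)
−f: translate: b→4 (≡-6 mod 10), so (5,-6,9)→(5,4,8)
−f: reduced (well bottom): (5,4,8) with a≤c, −a<b≤a
flip sign back: reduced form of f is (-5,-4,-8)
g is negative-definite; reduce −g:
−g: translate: b→12 (≡-12 mod 24), so (12,-12,6)→(12,12,6)
−g: flip: (12,12,6)→(6,-12,12)
−g: translate: b→0 (≡-12 mod 12), so (6,-12,12)→(6,0,6)
−g: reduced (well bottom): (6,0,6) with a≤c, −a<b≤a
flip sign back: reduced form of g is (-6,0,-6)
reduced forms (-5, -4, -8) vs (-6, 0, -6) ⇒ inequivalent

no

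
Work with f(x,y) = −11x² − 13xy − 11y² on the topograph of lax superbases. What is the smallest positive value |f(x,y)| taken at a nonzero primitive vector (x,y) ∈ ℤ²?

translate: b→-9 (≡13 mod 22), so (11,13,11)→(11,-9,9)
flip: (11,-9,9)→(9,9,11)
reduced (well bottom): (9,9,11) with a≤c, −a<b≤a
well minimum |f| = |-9| = 9 (negative-definite)

9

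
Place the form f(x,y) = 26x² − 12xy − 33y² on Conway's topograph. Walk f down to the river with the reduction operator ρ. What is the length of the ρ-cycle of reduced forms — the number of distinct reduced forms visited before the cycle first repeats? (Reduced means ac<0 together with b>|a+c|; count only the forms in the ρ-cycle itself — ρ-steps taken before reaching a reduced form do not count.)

D = 3576, ⌊√D⌋ = 59
descent: ρ → (-33,12,26)  [lands on river]
river: ρ → (26,40,-19)
river: ρ → (-19,36,30)
river: ρ → (30,24,-25)
river: ρ → (-25,26,29)
river: ρ → (29,32,-22)
river: ρ → (-22,56,5)
river: ρ → (5,54,-33)
ρ-cycle length = 8 (tail of 1 descent step not counted)

8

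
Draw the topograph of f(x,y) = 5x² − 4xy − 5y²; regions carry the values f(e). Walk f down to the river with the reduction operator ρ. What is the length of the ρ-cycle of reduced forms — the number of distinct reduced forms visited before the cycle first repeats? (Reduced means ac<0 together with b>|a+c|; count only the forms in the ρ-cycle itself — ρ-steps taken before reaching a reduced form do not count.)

D = 116, ⌊√D⌋ = 10
descent: ρ → (-5,4,5)  [lands on river]
river: ρ → (5,6,-4)
river: ρ → (-4,10,1)
river: ρ → (1,10,-4)
river: ρ → (-4,6,5)
river: ρ → (5,4,-5)
river: ρ → (-5,6,4)
river: ρ → (4,10,-1)
river: ρ → (-1,10,4)
river: ρ → (4,6,-5)
ρ-cycle length = 10 (tail of 1 descent step not counted)

10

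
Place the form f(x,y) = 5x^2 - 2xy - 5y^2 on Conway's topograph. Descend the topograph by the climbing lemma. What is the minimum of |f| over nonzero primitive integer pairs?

descent: ρ → (-5,2,5)  [lands on river]
river: ρ → (5,8,-2)
river: ρ → (-2,8,5)
river: ρ → (5,2,-5)
river: ρ → (-5,8,2)
river: ρ → (2,8,-5)
closes: descent 1, river 6
min |a| on river = 2

2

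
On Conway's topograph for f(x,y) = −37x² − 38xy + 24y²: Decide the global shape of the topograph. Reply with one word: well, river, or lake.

D = b²−4ac = (-38)² − 4·(-37)·24 = 4996
D > 0 non-square ⇒ indefinite ⇒ periodic river

river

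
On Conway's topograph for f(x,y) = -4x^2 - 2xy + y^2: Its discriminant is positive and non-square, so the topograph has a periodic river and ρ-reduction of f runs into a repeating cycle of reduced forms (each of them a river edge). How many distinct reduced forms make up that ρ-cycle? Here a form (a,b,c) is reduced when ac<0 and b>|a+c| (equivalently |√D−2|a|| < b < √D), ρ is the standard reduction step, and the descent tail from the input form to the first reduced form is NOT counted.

D = 20, ⌊√D⌋ = 4
descent: ρ → (1,4,-1)  [lands on river]
river: ρ → (-1,4,1)
ρ-cycle length = 2 (tail of 1 descent step not counted)

2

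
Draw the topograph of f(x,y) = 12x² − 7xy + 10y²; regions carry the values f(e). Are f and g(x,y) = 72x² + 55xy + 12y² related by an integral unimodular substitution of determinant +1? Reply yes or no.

D₁ = -431, D₂ = -431
f: flip: (12,-7,10)→(10,7,12)
f: reduced (well bottom): (10,7,12) with a≤c, −a<b≤a
g: flip: (72,55,12)→(12,-55,72)
g: translate: b→-7 (≡-55 mod 24), so (12,-55,72)→(12,-7,10)
g: flip: (12,-7,10)→(10,7,12)
g: reduced (well bottom): (10,7,12) with a≤c, −a<b≤a
reduced forms (10, 7, 12) vs (10, 7, 12) ⇒ equivalent

yes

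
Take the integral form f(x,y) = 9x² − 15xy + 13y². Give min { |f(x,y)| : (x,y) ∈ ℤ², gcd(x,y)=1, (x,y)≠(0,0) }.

translate: b→3 (≡-15 mod 18), so (9,-15,13)→(9,3,7)
flip: (9,3,7)→(7,-3,9)
reduced (well bottom): (7,-3,9) with a≤c, −a<b≤a
well minimum = a = 7

7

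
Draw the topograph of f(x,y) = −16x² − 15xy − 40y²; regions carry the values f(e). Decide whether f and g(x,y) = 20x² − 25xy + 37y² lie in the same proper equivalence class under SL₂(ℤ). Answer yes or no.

D₁ = -2335, D₂ = -2335
f is negative-definite; reduce −f:
−f: reduced (well bottom): (16,15,40) with a≤c, −a<b≤a
flip sign back: reduced form of f is (-16,-15,-40)
g: translate: b→15 (≡-25 mod 40), so (20,-25,37)→(20,15,32)
g: reduced (well bottom): (20,15,32) with a≤c, −a<b≤a
reduced forms (-16, -15, -40) vs (20, 15, 32) ⇒ inequivalent

no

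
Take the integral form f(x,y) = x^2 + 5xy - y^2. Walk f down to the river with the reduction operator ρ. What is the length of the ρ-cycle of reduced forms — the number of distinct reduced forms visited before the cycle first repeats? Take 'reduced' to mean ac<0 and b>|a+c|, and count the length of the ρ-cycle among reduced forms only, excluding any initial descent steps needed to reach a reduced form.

D = 29, ⌊√D⌋ = 5
river: ρ → (-1,5,1)
river: ρ → (1,5,-1)
ρ-cycle length = 2 (tail of 0 descent steps not counted)

2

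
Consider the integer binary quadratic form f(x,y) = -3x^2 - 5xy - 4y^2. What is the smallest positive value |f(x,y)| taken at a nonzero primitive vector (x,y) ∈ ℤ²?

translate: b→-1 (≡5 mod 6), so (3,5,4)→(3,-1,2)
flip: (3,-1,2)→(2,1,3)
reduced (well bottom): (2,1,3) with a≤c, −a<b≤a
well minimum |f| = |-2| = 2 (negative-definite)

2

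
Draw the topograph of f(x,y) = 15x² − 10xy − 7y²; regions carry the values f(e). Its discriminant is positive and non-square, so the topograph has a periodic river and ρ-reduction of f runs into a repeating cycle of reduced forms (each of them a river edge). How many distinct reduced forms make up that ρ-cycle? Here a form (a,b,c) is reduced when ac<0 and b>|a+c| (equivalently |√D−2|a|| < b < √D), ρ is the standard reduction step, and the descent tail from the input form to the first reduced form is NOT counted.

D = 520, ⌊√D⌋ = 22
descent: ρ → (-7,10,15)  [lands on river]
river: ρ → (15,20,-2)
river: ρ → (-2,20,15)
river: ρ → (15,10,-7)
river: ρ → (-7,18,7)
river: ρ → (7,10,-15)
river: ρ → (-15,20,2)
river: ρ → (2,20,-15)
river: ρ → (-15,10,7)
river: ρ → (7,18,-7)
ρ-cycle length = 10 (tail of 1 descent step not counted)

10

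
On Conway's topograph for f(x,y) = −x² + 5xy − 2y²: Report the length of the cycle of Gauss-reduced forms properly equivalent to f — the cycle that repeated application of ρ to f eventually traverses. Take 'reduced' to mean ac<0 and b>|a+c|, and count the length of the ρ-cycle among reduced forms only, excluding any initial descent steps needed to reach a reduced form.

D = 17, ⌊√D⌋ = 4
descent: ρ → (-2,3,1)  [lands on river]
river: ρ → (1,3,-2)
river: ρ → (-2,1,2)
river: ρ → (2,3,-1)
river: ρ → (-1,3,2)
river: ρ → (2,1,-2)
ρ-cycle length = 6 (tail of 1 descent step not counted)

6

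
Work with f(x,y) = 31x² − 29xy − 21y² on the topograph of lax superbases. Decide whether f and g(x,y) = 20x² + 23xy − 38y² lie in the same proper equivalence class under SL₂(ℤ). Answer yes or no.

D₁ = 3445, D₂ = 3569
discriminants differ ⇒ not SL₂(ℤ)-equivalent

no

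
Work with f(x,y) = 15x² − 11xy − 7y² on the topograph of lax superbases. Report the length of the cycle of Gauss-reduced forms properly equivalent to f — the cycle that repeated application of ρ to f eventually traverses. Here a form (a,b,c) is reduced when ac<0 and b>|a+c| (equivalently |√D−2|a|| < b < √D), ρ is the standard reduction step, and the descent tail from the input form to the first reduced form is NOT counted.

D = 541, ⌊√D⌋ = 23
descent: ρ → (-7,11,15)  [lands on river]
river: ρ → (15,19,-3)
river: ρ → (-3,23,1)
river: ρ → (1,23,-3)
river: ρ → (-3,19,15)
river: ρ → (15,11,-7)
river: ρ → (-7,17,9)
river: ρ → (9,19,-5)
river: ρ → (-5,21,5)
river: ρ → (5,19,-9)
river: ρ → (-9,17,7)
river: ρ → (7,11,-15)
river: ρ → (-15,19,3)
river: ρ → (3,23,-1)
river: ρ → (-1,23,3)
river: ρ → (3,19,-15)
river: ρ → (-15,11,7)
river: ρ → (7,17,-9)
river: ρ → (-9,19,5)
river: ρ → (5,21,-5)
river: ρ → (-5,19,9)
river: ρ → (9,17,-7)
ρ-cycle length = 22 (tail of 1 descent step not counted)

22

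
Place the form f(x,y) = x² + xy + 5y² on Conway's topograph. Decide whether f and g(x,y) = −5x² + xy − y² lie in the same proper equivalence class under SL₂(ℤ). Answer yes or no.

D₁ = -19, D₂ = -19
f: reduced (well bottom): (1,1,5) with a≤c, −a<b≤a
g is negative-definite; reduce −g:
−g: flip: (5,-1,1)→(1,1,5)
−g: reduced (well bottom): (1,1,5) with a≤c, −a<b≤a
flip sign back: reduced form of g is (-1,-1,-5)
reduced forms (1, 1, 5) vs (-1, -1, -5) ⇒ inequivalent

no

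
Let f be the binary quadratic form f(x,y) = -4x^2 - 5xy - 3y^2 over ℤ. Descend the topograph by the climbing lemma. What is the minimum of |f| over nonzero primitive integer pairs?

translate: b→-3 (≡5 mod 8), so (4,5,3)→(4,-3,2)
flip: (4,-3,2)→(2,3,4)
translate: b→-1 (≡3 mod 4), so (2,3,4)→(2,-1,3)
reduced (well bottom): (2,-1,3) with a≤c, −a<b≤a
well minimum |f| = |-2| = 2 (negative-definite)

2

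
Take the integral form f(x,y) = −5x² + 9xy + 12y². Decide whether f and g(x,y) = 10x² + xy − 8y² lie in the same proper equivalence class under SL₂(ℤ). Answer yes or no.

D₁ = 321, D₂ = 321
river cycle of f (length 6): (12, 15, -2), (-2, 17, 4), (4, 15, -6), (-6, 9, 10), (10, 11, -5), (-5, 9, 12)
river cycle of g (length 4): (-8, 15, 3), (3, 15, -8), (-8, 17, 1), (1, 17, -8)
cycles differ ⇒ inequivalent

no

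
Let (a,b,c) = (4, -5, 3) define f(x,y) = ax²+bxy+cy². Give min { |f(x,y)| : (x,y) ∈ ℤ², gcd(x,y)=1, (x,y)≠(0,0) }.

translate: b→3 (≡-5 mod 8), so (4,-5,3)→(4,3,2)
flip: (4,3,2)→(2,-3,4)
translate: b→1 (≡-3 mod 4), so (2,-3,4)→(2,1,3)
reduced (well bottom): (2,1,3) with a≤c, −a<b≤a
well minimum = a = 2

2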